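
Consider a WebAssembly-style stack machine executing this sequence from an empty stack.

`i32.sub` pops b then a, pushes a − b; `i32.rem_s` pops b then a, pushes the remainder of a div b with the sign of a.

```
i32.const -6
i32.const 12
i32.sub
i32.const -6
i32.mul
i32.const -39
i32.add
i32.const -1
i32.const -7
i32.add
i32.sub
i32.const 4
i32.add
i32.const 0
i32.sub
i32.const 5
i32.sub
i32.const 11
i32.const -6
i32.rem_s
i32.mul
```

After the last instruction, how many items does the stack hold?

i32.const -6   [-6]
i32.const 12   [-6, 12]
i32.sub        [-18]
i32.const -6   [-18, -6]
i32.mul        [108]
i32.const -39  [108, -39]
i32.add        [69]
i32.const -1   [69, -1]
i32.const -7   [69, -1, -7]
i32.add        [69, -8]
i32.sub        [77]
i32.const 4    [77, 4]
i32.add        [81]
i32.const 0    [81, 0]
i32.sub        [81]
i32.const 5    [81, 5]
i32.sub        [76]
i32.const 11   [76, 11]
i32.const -6   [76, 11, -6]
i32.rem_s      [76, 5]
i32.mul        [380]

1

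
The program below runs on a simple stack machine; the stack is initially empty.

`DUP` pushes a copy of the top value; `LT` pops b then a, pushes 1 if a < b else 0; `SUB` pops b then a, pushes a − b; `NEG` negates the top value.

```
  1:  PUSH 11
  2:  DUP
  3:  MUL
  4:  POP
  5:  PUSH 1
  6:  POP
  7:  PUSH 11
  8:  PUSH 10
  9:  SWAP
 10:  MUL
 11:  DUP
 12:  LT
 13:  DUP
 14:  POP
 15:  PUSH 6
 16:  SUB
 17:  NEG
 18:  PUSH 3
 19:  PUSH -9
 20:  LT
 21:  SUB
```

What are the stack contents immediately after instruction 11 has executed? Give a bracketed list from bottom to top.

[110, 110]

PUSH 11  [11]
DUP      [11, 11]
MUL      [121]
POP      []
PUSH 1   [1]
POP      []
PUSH 11  [11]
PUSH 10  [11, 10]
SWAP     [10, 11]
MUL      [110]
DUP      [110, 110]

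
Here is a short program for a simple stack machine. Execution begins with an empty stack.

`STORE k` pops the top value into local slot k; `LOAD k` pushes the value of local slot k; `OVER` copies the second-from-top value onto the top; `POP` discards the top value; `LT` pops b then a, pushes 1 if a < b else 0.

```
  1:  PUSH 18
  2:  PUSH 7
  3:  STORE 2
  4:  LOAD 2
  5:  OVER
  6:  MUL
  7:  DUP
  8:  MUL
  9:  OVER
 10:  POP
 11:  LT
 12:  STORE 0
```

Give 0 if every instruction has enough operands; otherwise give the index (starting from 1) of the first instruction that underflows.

0

PUSH 18 : [18]
PUSH 7  : [18, 7]
STORE 2 : [18]
LOAD 2  : [18, 7]
OVER    : [18, 7, 18]
MUL     : [18, 126]
DUP     : [18, 126, 126]
MUL     : [18, 15876]
OVER    : [18, 15876, 18]
POP     : [18, 15876]
LT      : [1]
STORE 0 : []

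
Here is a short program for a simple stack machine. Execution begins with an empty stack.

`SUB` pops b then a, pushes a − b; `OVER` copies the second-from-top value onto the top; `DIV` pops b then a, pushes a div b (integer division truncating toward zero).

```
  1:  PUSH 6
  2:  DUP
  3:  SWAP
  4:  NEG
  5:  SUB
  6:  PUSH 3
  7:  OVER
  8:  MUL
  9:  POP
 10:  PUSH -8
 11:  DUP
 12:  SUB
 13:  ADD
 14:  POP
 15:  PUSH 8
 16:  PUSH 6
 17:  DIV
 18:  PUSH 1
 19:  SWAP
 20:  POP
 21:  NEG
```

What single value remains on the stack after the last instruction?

PUSH 6  -> [6]
DUP     -> [6, 6]
SWAP    -> [6, 6]
NEG     -> [6, -6]
SUB     -> [12]
PUSH 3  -> [12, 3]
OVER    -> [12, 3, 12]
MUL     -> [12, 36]
POP     -> [12]
PUSH -8 -> [12, -8]
DUP     -> [12, -8, -8]
SUB     -> [12, 0]
ADD     -> [12]
POP     -> []
PUSH 8  -> [8]
PUSH 6  -> [8, 6]
DIV     -> [1]
PUSH 1  -> [1, 1]
SWAP    -> [1, 1]
POP     -> [1]
NEG     -> [-1]

-1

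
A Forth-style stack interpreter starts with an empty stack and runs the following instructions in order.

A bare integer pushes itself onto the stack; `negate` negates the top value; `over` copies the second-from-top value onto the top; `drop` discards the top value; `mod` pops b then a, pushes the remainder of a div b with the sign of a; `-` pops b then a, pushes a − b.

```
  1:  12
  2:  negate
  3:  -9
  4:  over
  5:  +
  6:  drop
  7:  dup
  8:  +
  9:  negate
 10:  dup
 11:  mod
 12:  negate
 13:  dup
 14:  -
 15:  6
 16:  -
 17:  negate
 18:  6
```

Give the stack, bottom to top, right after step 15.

12     → 12
negate → -12
-9     → -12 -9
over   → -12 -9 -12
+      → -12 -21
drop   → -12
dup    → -12 -12
+      → -24
negate → 24
dup    → 24 24
mod    → 0
negate → 0
dup    → 0 0
-      → 0
6      → 0 6

[0, 6]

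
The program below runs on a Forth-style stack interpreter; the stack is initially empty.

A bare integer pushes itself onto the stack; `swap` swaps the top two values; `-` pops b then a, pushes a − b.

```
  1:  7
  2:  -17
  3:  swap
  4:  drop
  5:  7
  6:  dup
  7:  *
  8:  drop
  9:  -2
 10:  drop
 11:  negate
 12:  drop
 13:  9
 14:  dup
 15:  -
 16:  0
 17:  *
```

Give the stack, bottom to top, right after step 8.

[-17]

7    : [7]
-17  : [7, -17]
swap : [-17, 7]
drop : [-17]
7    : [-17, 7]
dup  : [-17, 7, 7]
*    : [-17, 49]
drop : [-17]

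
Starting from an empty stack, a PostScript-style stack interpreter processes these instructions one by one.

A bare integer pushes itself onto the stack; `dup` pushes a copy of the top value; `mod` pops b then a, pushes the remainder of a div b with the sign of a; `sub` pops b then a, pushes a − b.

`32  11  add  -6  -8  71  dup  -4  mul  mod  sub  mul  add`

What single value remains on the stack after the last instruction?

32  : [32]
11  : [32, 11]
add : [43]
-6  : [43, -6]
-8  : [43, -6, -8]
71  : [43, -6, -8, 71]
dup : [43, -6, -8, 71, 71]
-4  : [43, -6, -8, 71, 71, -4]
mul : [43, -6, -8, 71, -284]
mod : [43, -6, -8, 71]
sub : [43, -6, -79]
mul : [43, 474]
add : [517]

517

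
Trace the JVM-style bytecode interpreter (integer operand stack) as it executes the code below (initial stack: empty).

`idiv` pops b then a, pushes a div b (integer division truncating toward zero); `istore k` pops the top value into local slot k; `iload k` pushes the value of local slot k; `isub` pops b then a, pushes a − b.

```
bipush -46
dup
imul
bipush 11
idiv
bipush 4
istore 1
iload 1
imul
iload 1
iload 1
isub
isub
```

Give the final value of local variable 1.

4

bipush -46 → -46
dup        → -46 -46
imul       → 2116
bipush 11  → 2116 11
idiv       → 192
bipush 4   → 192 4
istore 1   → 192
iload 1    → 192 4
imul       → 768
iload 1    → 768 4
iload 1    → 768 4 4
isub       → 768 0
isub       → 768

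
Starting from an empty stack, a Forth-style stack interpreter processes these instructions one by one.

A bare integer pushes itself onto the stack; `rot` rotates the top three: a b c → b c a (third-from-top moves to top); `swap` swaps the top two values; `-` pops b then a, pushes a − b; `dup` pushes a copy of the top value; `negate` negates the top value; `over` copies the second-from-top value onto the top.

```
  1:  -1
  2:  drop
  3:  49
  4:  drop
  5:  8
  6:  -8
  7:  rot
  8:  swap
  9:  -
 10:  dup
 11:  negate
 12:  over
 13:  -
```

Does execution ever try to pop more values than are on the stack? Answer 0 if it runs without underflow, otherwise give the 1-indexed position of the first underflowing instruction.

-1    -1
drop  (empty)
49    49
drop  (empty)
8     8
-8    8 -8
rot  — needs 3 operands, stack has 2 → underflow

7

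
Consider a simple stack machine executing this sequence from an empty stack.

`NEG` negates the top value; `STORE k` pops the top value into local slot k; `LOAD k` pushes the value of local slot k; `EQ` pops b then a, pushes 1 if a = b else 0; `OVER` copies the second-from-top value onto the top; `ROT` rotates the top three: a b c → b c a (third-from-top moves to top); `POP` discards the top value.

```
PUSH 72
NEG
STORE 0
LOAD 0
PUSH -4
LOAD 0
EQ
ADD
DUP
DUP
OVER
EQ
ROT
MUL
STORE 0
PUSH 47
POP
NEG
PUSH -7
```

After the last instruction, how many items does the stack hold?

2

PUSH 72  [72]
NEG      [-72]
STORE 0  []
LOAD 0   [-72]
PUSH -4  [-72, -4]
LOAD 0   [-72, -4, -72]
EQ       [-72, 0]
ADD      [-72]
DUP      [-72, -72]
DUP      [-72, -72, -72]
OVER     [-72, -72, -72, -72]
EQ       [-72, -72, 1]
ROT      [-72, 1, -72]
MUL      [-72, -72]
STORE 0  [-72]
PUSH 47  [-72, 47]
POP      [-72]
NEG      [72]
PUSH -7  [72, -7]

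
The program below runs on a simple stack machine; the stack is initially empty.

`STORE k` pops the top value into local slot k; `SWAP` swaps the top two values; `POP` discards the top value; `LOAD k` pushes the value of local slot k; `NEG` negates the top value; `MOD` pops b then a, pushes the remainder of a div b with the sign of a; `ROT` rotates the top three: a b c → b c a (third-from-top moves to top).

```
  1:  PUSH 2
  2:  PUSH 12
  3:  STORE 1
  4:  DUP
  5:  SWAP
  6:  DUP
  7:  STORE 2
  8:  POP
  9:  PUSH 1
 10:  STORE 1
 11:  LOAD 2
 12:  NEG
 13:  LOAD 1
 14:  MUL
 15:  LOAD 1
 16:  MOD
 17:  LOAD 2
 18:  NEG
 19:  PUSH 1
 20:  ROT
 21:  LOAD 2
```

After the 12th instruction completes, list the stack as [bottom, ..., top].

[2, -2]

PUSH 2  -> 2
PUSH 12 -> 2 12
STORE 1 -> 2
DUP     -> 2 2
SWAP    -> 2 2
DUP     -> 2 2 2
STORE 2 -> 2 2
POP     -> 2
PUSH 1  -> 2 1
STORE 1 -> 2
LOAD 2  -> 2 2
NEG     -> 2 -2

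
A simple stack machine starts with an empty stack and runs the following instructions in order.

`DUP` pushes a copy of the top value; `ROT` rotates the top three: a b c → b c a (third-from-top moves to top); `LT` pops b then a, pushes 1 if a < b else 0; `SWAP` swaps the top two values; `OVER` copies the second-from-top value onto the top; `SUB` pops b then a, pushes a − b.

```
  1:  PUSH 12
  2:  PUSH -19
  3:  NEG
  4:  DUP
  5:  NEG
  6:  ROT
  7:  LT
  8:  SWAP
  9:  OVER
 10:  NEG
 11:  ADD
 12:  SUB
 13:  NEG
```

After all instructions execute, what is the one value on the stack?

17

PUSH 12  : [12]
PUSH -19 : [12, -19]
NEG      : [12, 19]
DUP      : [12, 19, 19]
NEG      : [12, 19, -19]
ROT      : [19, -19, 12]
LT       : [19, 1]
SWAP     : [1, 19]
OVER     : [1, 19, 1]
NEG      : [1, 19, -1]
ADD      : [1, 18]
SUB      : [-17]
NEG      : [17]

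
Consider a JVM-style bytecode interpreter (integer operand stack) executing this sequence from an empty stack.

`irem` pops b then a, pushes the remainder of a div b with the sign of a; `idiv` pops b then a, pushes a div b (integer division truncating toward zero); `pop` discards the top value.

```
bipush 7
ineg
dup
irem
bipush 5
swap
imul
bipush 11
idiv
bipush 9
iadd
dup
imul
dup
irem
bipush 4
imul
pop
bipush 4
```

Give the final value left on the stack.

4

bipush 7   7
ineg       -7
dup        -7 -7
irem       0
bipush 5   0 5
swap       5 0
imul       0
bipush 11  0 11
idiv       0
bipush 9   0 9
iadd       9
dup        9 9
imul       81
dup        81 81
irem       0
bipush 4   0 4
imul       0
pop        (empty)
bipush 4   4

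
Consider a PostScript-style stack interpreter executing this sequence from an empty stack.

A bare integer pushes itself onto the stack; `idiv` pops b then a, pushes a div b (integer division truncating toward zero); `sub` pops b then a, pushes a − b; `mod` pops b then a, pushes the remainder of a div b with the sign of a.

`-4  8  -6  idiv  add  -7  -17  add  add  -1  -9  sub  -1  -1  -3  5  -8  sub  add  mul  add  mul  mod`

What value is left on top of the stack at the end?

-29

-4    -4
8     -4 8
-6    -4 8 -6
idiv  -4 -1
add   -5
-7    -5 -7
-17   -5 -7 -17
add   -5 -24
add   -29
-1    -29 -1
-9    -29 -1 -9
sub   -29 8
-1    -29 8 -1
-1    -29 8 -1 -1
-3    -29 8 -1 -1 -3
5     -29 8 -1 -1 -3 5
-8    -29 8 -1 -1 -3 5 -8
sub   -29 8 -1 -1 -3 13
add   -29 8 -1 -1 10
mul   -29 8 -1 -10
add   -29 8 -11
mul   -29 -88
mod   -29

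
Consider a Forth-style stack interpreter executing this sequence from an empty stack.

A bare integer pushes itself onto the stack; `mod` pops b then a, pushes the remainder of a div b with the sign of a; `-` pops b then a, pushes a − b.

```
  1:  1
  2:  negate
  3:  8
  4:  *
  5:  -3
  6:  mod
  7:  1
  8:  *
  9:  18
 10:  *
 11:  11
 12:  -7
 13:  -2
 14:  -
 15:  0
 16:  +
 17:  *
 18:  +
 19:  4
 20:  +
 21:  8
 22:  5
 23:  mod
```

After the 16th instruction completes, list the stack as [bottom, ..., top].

[-36, 11, -5]

1      -> [1]
negate -> [-1]
8      -> [-1, 8]
*      -> [-8]
-3     -> [-8, -3]
mod    -> [-2]
1      -> [-2, 1]
*      -> [-2]
18     -> [-2, 18]
*      -> [-36]
11     -> [-36, 11]
-7     -> [-36, 11, -7]
-2     -> [-36, 11, -7, -2]
-      -> [-36, 11, -5]
0      -> [-36, 11, -5, 0]
+      -> [-36, 11, -5]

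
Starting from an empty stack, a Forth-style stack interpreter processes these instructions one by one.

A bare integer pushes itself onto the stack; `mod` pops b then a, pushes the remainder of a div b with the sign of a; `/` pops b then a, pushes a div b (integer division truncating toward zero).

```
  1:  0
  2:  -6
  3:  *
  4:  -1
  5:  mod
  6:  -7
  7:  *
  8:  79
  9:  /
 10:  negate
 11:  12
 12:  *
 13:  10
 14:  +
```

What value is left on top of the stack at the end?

10

0      : [0]
-6     : [0, -6]
*      : [0]
-1     : [0, -1]
mod    : [0]
-7     : [0, -7]
*      : [0]
79     : [0, 79]
/      : [0]
negate : [0]
12     : [0, 12]
*      : [0]
10     : [0, 10]
+      : [10]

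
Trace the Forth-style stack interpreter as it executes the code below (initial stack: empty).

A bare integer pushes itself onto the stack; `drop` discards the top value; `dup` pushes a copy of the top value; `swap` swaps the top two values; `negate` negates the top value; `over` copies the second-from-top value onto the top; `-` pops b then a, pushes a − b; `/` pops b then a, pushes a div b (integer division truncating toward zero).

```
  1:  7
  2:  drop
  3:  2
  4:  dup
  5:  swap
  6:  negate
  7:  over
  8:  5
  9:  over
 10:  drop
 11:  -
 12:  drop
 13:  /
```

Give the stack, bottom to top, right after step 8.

7      -> 7
drop   -> (empty)
2      -> 2
dup    -> 2 2
swap   -> 2 2
negate -> 2 -2
over   -> 2 -2 2
5      -> 2 -2 2 5

[2, -2, 2, 5]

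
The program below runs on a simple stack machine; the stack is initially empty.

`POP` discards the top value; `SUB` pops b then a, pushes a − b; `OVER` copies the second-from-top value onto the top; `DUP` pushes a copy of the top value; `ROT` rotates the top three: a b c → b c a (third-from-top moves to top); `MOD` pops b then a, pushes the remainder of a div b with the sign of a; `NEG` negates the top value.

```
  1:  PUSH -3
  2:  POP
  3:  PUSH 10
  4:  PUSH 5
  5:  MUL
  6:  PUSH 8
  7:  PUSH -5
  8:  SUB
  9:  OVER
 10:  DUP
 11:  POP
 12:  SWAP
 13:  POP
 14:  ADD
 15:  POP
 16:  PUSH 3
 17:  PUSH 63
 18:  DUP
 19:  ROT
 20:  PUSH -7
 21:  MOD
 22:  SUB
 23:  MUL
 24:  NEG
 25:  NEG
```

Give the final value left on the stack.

3780

PUSH -3 : -3
POP     : (empty)
PUSH 10 : 10
PUSH 5  : 10 5
MUL     : 50
PUSH 8  : 50 8
PUSH -5 : 50 8 -5
SUB     : 50 13
OVER    : 50 13 50
DUP     : 50 13 50 50
POP     : 50 13 50
SWAP    : 50 50 13
POP     : 50 50
ADD     : 100
POP     : (empty)
PUSH 3  : 3
PUSH 63 : 3 63
DUP     : 3 63 63
ROT     : 63 63 3
PUSH -7 : 63 63 3 -7
MOD     : 63 63 3
SUB     : 63 60
MUL     : 3780
NEG     : -3780
NEG     : 3780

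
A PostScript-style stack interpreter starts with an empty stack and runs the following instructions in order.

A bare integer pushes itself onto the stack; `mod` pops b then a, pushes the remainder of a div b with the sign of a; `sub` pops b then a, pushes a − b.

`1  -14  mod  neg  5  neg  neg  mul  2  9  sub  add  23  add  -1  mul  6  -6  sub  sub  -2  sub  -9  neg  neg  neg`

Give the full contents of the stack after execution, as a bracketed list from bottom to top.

1   → [1]
-14 → [1, -14]
mod → [1]
neg → [-1]
5   → [-1, 5]
neg → [-1, -5]
neg → [-1, 5]
mul → [-5]
2   → [-5, 2]
9   → [-5, 2, 9]
sub → [-5, -7]
add → [-12]
23  → [-12, 23]
add → [11]
-1  → [11, -1]
mul → [-11]
6   → [-11, 6]
-6  → [-11, 6, -6]
sub → [-11, 12]
sub → [-23]
-2  → [-23, -2]
sub → [-21]
-9  → [-21, -9]
neg → [-21, 9]
neg → [-21, -9]
neg → [-21, 9]

[-21, 9]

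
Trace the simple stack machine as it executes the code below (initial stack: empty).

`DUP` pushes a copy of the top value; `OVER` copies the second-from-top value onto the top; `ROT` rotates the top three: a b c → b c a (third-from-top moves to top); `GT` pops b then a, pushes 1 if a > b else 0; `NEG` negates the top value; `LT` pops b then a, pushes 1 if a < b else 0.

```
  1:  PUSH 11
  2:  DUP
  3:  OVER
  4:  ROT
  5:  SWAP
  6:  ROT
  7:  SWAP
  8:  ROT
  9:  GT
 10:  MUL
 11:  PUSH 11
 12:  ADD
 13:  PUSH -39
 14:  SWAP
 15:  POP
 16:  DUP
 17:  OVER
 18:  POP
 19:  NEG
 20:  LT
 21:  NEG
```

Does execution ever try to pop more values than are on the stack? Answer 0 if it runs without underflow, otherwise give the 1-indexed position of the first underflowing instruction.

0

PUSH 11  : [11]
DUP      : [11, 11]
OVER     : [11, 11, 11]
ROT      : [11, 11, 11]
SWAP     : [11, 11, 11]
ROT      : [11, 11, 11]
SWAP     : [11, 11, 11]
ROT      : [11, 11, 11]
GT       : [11, 0]
MUL      : [0]
PUSH 11  : [0, 11]
ADD      : [11]
PUSH -39 : [11, -39]
SWAP     : [-39, 11]
POP      : [-39]
DUP      : [-39, -39]
OVER     : [-39, -39, -39]
POP      : [-39, -39]
NEG      : [-39, 39]
LT       : [1]
NEG      : [-1]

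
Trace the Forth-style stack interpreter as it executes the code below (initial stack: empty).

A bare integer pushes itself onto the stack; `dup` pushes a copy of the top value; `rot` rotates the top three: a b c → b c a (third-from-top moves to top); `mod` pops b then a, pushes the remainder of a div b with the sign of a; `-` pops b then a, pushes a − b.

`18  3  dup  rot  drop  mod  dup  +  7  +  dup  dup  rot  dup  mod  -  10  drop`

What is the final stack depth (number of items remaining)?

18   → [18]
3    → [18, 3]
dup  → [18, 3, 3]
rot  → [3, 3, 18]
drop → [3, 3]
mod  → [0]
dup  → [0, 0]
+    → [0]
7    → [0, 7]
+    → [7]
dup  → [7, 7]
dup  → [7, 7, 7]
rot  → [7, 7, 7]
dup  → [7, 7, 7, 7]
mod  → [7, 7, 0]
-    → [7, 7]
10   → [7, 7, 10]
drop → [7, 7]

2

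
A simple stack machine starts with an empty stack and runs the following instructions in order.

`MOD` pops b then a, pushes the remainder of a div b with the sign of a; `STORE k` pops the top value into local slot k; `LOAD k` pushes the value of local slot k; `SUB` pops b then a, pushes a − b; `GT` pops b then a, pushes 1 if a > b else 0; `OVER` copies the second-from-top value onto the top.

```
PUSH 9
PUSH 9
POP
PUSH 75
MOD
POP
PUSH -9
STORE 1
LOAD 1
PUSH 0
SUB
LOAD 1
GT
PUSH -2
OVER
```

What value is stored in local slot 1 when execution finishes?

PUSH 9  → 9
PUSH 9  → 9 9
POP     → 9
PUSH 75 → 9 75
MOD     → 9
POP     → (empty)
PUSH -9 → -9
STORE 1 → (empty)
LOAD 1  → -9
PUSH 0  → -9 0
SUB     → -9
LOAD 1  → -9 -9
GT      → 0
PUSH -2 → 0 -2
OVER    → 0 -2 0

-9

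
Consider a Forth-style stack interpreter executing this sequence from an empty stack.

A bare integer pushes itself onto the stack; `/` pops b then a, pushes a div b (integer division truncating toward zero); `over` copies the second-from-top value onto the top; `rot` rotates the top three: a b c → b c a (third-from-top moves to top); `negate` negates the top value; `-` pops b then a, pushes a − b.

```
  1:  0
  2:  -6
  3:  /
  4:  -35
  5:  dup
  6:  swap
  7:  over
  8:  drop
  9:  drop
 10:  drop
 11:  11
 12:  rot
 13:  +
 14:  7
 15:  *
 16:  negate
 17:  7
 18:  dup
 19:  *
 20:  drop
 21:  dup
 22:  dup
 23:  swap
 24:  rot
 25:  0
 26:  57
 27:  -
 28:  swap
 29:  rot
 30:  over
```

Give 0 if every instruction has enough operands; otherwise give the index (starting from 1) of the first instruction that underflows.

0    -> [0]
-6   -> [0, -6]
/    -> [0]
-35  -> [0, -35]
dup  -> [0, -35, -35]
swap -> [0, -35, -35]
over -> [0, -35, -35, -35]
drop -> [0, -35, -35]
drop -> [0, -35]
drop -> [0]
11   -> [0, 11]
rot  — needs 3 operands, stack has 2 → underflow

12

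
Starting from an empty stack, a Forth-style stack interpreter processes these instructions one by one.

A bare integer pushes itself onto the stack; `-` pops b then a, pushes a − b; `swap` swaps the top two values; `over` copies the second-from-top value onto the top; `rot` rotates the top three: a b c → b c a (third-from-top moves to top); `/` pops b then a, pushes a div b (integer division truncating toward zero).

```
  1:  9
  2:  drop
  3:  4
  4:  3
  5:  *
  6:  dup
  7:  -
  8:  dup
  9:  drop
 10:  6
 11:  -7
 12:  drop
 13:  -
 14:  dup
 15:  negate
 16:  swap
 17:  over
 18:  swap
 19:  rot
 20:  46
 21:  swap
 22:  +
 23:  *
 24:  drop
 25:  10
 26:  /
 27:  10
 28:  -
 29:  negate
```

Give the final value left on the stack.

9       9
drop    (empty)
4       4
3       4 3
*       12
dup     12 12
-       0
dup     0 0
drop    0
6       0 6
-7      0 6 -7
drop    0 6
-       -6
dup     -6 -6
negate  -6 6
swap    6 -6
over    6 -6 6
swap    6 6 -6
rot     6 -6 6
46      6 -6 6 46
swap    6 -6 46 6
+       6 -6 52
*       6 -312
drop    6
10      6 10
/       0
10      0 10
-       -10
negate  10

10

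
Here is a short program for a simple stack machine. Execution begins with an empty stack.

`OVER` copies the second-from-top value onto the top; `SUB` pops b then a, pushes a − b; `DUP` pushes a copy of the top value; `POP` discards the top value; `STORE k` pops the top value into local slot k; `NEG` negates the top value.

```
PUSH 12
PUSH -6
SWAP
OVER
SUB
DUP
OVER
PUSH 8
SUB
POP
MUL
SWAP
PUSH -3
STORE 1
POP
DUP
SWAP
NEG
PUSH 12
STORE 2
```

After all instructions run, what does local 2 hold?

12

PUSH 12 : 12
PUSH -6 : 12 -6
SWAP    : -6 12
OVER    : -6 12 -6
SUB     : -6 18
DUP     : -6 18 18
OVER    : -6 18 18 18
PUSH 8  : -6 18 18 18 8
SUB     : -6 18 18 10
POP     : -6 18 18
MUL     : -6 324
SWAP    : 324 -6
PUSH -3 : 324 -6 -3
STORE 1 : 324 -6
POP     : 324
DUP     : 324 324
SWAP    : 324 324
NEG     : 324 -324
PUSH 12 : 324 -324 12
STORE 2 : 324 -324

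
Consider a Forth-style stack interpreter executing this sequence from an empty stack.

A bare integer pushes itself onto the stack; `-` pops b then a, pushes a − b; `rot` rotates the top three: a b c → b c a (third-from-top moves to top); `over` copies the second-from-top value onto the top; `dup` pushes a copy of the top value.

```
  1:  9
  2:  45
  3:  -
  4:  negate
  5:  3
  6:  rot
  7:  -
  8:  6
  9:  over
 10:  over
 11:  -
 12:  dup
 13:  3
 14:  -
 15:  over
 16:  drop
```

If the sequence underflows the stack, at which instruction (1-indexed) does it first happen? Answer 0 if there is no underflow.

9      -> [9]
45     -> [9, 45]
-      -> [-36]
negate -> [36]
3      -> [36, 3]
rot  — needs 3 operands, stack has 2 → underflow

6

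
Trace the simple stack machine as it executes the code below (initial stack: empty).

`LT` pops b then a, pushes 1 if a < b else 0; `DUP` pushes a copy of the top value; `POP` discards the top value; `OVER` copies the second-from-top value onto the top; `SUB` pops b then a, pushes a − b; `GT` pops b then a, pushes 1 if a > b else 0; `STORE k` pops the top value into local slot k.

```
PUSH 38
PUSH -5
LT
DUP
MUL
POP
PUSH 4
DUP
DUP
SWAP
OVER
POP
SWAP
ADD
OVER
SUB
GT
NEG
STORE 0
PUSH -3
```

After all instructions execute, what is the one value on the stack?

-3

PUSH 38 -> [38]
PUSH -5 -> [38, -5]
LT      -> [0]
DUP     -> [0, 0]
MUL     -> [0]
POP     -> []
PUSH 4  -> [4]
DUP     -> [4, 4]
DUP     -> [4, 4, 4]
SWAP    -> [4, 4, 4]
OVER    -> [4, 4, 4, 4]
POP     -> [4, 4, 4]
SWAP    -> [4, 4, 4]
ADD     -> [4, 8]
OVER    -> [4, 8, 4]
SUB     -> [4, 4]
GT      -> [0]
NEG     -> [0]
STORE 0 -> []
PUSH -3 -> [-3]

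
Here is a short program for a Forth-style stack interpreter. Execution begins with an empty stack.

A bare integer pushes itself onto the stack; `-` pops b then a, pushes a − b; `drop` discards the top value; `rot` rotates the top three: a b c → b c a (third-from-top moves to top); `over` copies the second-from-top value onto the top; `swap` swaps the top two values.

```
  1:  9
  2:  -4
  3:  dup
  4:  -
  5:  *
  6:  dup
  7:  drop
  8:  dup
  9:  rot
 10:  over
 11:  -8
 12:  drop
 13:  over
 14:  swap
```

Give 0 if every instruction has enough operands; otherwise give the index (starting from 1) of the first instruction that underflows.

9    -> 9
-4   -> 9 -4
dup  -> 9 -4 -4
-    -> 9 0
*    -> 0
dup  -> 0 0
drop -> 0
dup  -> 0 0
rot  — needs 3 operands, stack has 2 → underflow

9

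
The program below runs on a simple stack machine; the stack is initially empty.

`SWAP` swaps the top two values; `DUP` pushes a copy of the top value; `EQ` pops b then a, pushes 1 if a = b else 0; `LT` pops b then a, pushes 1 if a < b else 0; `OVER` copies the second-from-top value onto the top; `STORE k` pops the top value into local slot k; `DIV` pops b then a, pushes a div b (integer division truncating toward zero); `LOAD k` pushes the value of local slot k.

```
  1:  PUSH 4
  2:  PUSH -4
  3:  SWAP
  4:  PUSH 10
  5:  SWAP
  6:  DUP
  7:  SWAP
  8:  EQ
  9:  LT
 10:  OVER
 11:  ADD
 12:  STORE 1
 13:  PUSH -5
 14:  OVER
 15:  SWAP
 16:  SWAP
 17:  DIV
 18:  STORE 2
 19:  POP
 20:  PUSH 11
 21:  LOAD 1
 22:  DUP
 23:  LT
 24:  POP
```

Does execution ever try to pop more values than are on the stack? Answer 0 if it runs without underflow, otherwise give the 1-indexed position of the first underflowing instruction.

PUSH 4  → 4
PUSH -4 → 4 -4
SWAP    → -4 4
PUSH 10 → -4 4 10
SWAP    → -4 10 4
DUP     → -4 10 4 4
SWAP    → -4 10 4 4
EQ      → -4 10 1
LT      → -4 0
OVER    → -4 0 -4
ADD     → -4 -4
STORE 1 → -4
PUSH -5 → -4 -5
OVER    → -4 -5 -4
SWAP    → -4 -4 -5
SWAP    → -4 -5 -4
DIV     → -4 1
STORE 2 → -4
POP     → (empty)
PUSH 11 → 11
LOAD 1  → 11 -4
DUP     → 11 -4 -4
LT      → 11 0
POP     → 11

0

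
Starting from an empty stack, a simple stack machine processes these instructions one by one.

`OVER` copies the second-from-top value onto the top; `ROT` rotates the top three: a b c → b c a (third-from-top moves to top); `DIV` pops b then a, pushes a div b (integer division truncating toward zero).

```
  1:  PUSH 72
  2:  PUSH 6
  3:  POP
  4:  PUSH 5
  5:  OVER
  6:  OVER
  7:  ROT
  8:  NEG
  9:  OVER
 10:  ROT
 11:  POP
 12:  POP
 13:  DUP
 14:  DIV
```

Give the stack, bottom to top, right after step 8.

PUSH 72  72
PUSH 6   72 6
POP      72
PUSH 5   72 5
OVER     72 5 72
OVER     72 5 72 5
ROT      72 72 5 5
NEG      72 72 5 -5

[72, 72, 5, -5]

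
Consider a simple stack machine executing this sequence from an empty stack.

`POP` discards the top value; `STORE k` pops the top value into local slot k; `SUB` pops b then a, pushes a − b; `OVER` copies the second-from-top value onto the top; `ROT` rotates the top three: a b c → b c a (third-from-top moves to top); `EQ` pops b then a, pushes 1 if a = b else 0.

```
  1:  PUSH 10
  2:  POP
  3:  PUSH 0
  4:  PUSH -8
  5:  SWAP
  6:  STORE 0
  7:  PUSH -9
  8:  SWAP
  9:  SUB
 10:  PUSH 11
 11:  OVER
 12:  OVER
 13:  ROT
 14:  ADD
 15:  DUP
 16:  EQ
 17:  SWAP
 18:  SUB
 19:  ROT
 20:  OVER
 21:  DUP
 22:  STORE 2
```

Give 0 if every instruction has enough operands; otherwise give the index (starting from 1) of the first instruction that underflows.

PUSH 10  10
POP      (empty)
PUSH 0   0
PUSH -8  0 -8
SWAP     -8 0
STORE 0  -8
PUSH -9  -8 -9
SWAP     -9 -8
SUB      -1
PUSH 11  -1 11
OVER     -1 11 -1
OVER     -1 11 -1 11
ROT      -1 -1 11 11
ADD      -1 -1 22
DUP      -1 -1 22 22
EQ       -1 -1 1
SWAP     -1 1 -1
SUB      -1 2
ROT  — needs 3 operands, stack has 2 → underflow

19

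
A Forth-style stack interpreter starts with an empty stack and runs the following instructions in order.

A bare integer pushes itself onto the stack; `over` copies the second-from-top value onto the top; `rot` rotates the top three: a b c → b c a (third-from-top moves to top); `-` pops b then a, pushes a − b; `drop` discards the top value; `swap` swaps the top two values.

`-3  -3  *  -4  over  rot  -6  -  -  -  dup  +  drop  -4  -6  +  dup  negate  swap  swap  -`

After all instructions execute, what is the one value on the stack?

-20

-3     : [-3]
-3     : [-3, -3]
*      : [9]
-4     : [9, -4]
over   : [9, -4, 9]
rot    : [-4, 9, 9]
-6     : [-4, 9, 9, -6]
-      : [-4, 9, 15]
-      : [-4, -6]
-      : [2]
dup    : [2, 2]
+      : [4]
drop   : []
-4     : [-4]
-6     : [-4, -6]
+      : [-10]
dup    : [-10, -10]
negate : [-10, 10]
swap   : [10, -10]
swap   : [-10, 10]
-      : [-20]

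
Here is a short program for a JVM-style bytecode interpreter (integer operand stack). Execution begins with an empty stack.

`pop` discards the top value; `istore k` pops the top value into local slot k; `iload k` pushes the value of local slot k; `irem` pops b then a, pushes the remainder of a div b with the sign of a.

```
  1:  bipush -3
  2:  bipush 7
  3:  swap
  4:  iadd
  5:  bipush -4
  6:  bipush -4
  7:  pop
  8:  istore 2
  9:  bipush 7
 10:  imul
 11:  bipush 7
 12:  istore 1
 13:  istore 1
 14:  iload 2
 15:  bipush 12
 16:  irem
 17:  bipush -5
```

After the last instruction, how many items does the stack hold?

bipush -3 : -3
bipush 7  : -3 7
swap      : 7 -3
iadd      : 4
bipush -4 : 4 -4
bipush -4 : 4 -4 -4
pop       : 4 -4
istore 2  : 4
bipush 7  : 4 7
imul      : 28
bipush 7  : 28 7
istore 1  : 28
istore 1  : (empty)
iload 2   : -4
bipush 12 : -4 12
irem      : -4
bipush -5 : -4 -5

2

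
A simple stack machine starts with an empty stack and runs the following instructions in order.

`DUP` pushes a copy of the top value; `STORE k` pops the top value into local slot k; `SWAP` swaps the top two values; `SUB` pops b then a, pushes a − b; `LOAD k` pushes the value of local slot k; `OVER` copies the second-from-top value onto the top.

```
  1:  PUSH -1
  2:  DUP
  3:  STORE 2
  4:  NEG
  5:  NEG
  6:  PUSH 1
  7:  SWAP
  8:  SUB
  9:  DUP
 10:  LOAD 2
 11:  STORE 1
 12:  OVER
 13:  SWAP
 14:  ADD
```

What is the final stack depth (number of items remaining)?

PUSH -1  -1
DUP      -1 -1
STORE 2  -1
NEG      1
NEG      -1
PUSH 1   -1 1
SWAP     1 -1
SUB      2
DUP      2 2
LOAD 2   2 2 -1
STORE 1  2 2
OVER     2 2 2
SWAP     2 2 2
ADD      2 4

2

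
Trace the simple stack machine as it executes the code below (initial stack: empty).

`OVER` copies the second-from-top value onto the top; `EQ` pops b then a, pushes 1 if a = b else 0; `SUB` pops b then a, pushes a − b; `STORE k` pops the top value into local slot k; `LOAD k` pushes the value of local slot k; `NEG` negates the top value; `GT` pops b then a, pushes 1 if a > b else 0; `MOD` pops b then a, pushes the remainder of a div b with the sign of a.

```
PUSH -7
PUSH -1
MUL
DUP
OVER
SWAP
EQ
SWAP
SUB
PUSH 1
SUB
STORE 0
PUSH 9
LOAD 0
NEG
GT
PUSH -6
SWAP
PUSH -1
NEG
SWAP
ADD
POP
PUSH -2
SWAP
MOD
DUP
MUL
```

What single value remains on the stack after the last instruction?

4

PUSH -7  [-7]
PUSH -1  [-7, -1]
MUL      [7]
DUP      [7, 7]
OVER     [7, 7, 7]
SWAP     [7, 7, 7]
EQ       [7, 1]
SWAP     [1, 7]
SUB      [-6]
PUSH 1   [-6, 1]
SUB      [-7]
STORE 0  []
PUSH 9   [9]
LOAD 0   [9, -7]
NEG      [9, 7]
GT       [1]
PUSH -6  [1, -6]
SWAP     [-6, 1]
PUSH -1  [-6, 1, -1]
NEG      [-6, 1, 1]
SWAP     [-6, 1, 1]
ADD      [-6, 2]
POP      [-6]
PUSH -2  [-6, -2]
SWAP     [-2, -6]
MOD      [-2]
DUP      [-2, -2]
MUL      [4]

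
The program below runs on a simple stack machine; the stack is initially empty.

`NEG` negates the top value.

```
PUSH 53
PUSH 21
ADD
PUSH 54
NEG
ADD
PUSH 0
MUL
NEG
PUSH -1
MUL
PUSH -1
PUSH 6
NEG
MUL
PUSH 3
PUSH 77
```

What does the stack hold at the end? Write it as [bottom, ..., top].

[0, 6, 3, 77]

PUSH 53 -> [53]
PUSH 21 -> [53, 21]
ADD     -> [74]
PUSH 54 -> [74, 54]
NEG     -> [74, -54]
ADD     -> [20]
PUSH 0  -> [20, 0]
MUL     -> [0]
NEG     -> [0]
PUSH -1 -> [0, -1]
MUL     -> [0]
PUSH -1 -> [0, -1]
PUSH 6  -> [0, -1, 6]
NEG     -> [0, -1, -6]
MUL     -> [0, 6]
PUSH 3  -> [0, 6, 3]
PUSH 77 -> [0, 6, 3, 77]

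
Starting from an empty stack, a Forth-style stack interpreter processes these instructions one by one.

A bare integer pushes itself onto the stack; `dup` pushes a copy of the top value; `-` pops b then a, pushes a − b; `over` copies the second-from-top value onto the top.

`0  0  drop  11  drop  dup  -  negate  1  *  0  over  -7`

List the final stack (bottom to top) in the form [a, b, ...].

[0, 0, 0, -7]

0      : 0
0      : 0 0
drop   : 0
11     : 0 11
drop   : 0
dup    : 0 0
-      : 0
negate : 0
1      : 0 1
*      : 0
0      : 0 0
over   : 0 0 0
-7     : 0 0 0 -7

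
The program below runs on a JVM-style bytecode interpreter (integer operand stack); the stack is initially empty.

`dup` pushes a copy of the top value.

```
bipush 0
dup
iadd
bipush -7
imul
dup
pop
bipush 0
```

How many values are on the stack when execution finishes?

bipush 0  → [0]
dup       → [0, 0]
iadd      → [0]
bipush -7 → [0, -7]
imul      → [0]
dup       → [0, 0]
pop       → [0]
bipush 0  → [0, 0]

2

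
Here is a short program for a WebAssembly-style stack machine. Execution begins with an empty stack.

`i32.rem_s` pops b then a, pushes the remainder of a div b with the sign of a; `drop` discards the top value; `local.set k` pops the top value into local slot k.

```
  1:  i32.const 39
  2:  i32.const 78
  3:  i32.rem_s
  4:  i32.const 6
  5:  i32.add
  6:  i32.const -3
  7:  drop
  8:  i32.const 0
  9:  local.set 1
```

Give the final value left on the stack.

45

i32.const 39  39
i32.const 78  39 78
i32.rem_s     39
i32.const 6   39 6
i32.add       45
i32.const -3  45 -3
drop          45
i32.const 0   45 0
local.set 1   45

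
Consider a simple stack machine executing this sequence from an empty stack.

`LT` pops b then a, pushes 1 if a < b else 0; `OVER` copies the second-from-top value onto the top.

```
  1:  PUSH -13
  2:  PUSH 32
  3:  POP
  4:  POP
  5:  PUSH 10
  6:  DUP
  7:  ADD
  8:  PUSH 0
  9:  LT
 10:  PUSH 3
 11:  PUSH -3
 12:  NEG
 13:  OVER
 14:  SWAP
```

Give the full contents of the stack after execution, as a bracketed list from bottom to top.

PUSH -13 → [-13]
PUSH 32  → [-13, 32]
POP      → [-13]
POP      → []
PUSH 10  → [10]
DUP      → [10, 10]
ADD      → [20]
PUSH 0   → [20, 0]
LT       → [0]
PUSH 3   → [0, 3]
PUSH -3  → [0, 3, -3]
NEG      → [0, 3, 3]
OVER     → [0, 3, 3, 3]
SWAP     → [0, 3, 3, 3]

[0, 3, 3, 3]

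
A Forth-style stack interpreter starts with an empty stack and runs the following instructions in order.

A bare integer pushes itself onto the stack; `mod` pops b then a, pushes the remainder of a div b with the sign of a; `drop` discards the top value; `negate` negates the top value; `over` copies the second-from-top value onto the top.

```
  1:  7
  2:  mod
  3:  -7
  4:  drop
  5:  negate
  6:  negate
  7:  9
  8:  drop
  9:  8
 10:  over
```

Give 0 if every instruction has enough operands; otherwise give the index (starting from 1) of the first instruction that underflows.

2

7 : [7]
mod  — needs 2 operands, stack has 1 → underflow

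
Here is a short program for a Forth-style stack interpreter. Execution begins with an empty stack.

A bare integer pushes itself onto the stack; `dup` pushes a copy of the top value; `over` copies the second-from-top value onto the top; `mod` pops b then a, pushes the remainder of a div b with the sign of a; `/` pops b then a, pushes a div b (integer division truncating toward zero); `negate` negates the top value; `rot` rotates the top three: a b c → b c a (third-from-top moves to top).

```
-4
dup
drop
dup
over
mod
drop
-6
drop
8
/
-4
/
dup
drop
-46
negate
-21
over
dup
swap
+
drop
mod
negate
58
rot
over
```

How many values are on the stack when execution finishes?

4

-4     → -4
dup    → -4 -4
drop   → -4
dup    → -4 -4
over   → -4 -4 -4
mod    → -4 0
drop   → -4
-6     → -4 -6
drop   → -4
8      → -4 8
/      → 0
-4     → 0 -4
/      → 0
dup    → 0 0
drop   → 0
-46    → 0 -46
negate → 0 46
-21    → 0 46 -21
over   → 0 46 -21 46
dup    → 0 46 -21 46 46
swap   → 0 46 -21 46 46
+      → 0 46 -21 92
drop   → 0 46 -21
mod    → 0 4
negate → 0 -4
58     → 0 -4 58
rot    → -4 58 0
over   → -4 58 0 58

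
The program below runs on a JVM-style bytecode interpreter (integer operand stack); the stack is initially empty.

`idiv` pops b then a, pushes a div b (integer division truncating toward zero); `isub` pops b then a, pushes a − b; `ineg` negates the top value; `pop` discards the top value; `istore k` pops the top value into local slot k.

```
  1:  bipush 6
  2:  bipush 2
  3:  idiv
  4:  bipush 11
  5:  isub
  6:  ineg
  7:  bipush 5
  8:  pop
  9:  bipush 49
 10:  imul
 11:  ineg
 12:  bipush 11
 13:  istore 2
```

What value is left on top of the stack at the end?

bipush 6  → 6
bipush 2  → 6 2
idiv      → 3
bipush 11 → 3 11
isub      → -8
ineg      → 8
bipush 5  → 8 5
pop       → 8
bipush 49 → 8 49
imul      → 392
ineg      → -392
bipush 11 → -392 11
istore 2  → -392

-392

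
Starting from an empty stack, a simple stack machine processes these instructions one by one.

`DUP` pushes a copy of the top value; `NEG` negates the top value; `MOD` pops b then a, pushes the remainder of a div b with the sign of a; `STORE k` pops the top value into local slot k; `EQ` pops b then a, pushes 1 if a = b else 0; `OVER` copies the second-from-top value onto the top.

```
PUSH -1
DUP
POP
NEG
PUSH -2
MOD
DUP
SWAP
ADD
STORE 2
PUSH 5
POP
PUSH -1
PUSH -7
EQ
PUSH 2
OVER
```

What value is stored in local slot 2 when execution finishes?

PUSH -1 -> -1
DUP     -> -1 -1
POP     -> -1
NEG     -> 1
PUSH -2 -> 1 -2
MOD     -> 1
DUP     -> 1 1
SWAP    -> 1 1
ADD     -> 2
STORE 2 -> (empty)
PUSH 5  -> 5
POP     -> (empty)
PUSH -1 -> -1
PUSH -7 -> -1 -7
EQ      -> 0
PUSH 2  -> 0 2
OVER    -> 0 2 0

2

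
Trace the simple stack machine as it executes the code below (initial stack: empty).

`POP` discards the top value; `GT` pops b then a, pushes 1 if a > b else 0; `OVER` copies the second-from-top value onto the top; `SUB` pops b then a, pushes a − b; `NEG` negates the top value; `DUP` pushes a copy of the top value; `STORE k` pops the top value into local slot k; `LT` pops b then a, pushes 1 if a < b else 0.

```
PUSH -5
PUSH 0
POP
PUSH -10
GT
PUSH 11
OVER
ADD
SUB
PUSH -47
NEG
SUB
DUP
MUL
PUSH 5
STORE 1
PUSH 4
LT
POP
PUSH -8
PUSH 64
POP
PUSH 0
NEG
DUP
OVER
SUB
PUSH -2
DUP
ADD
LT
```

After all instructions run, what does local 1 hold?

PUSH -5  → -5
PUSH 0   → -5 0
POP      → -5
PUSH -10 → -5 -10
GT       → 1
PUSH 11  → 1 11
OVER     → 1 11 1
ADD      → 1 12
SUB      → -11
PUSH -47 → -11 -47
NEG      → -11 47
SUB      → -58
DUP      → -58 -58
MUL      → 3364
PUSH 5   → 3364 5
STORE 1  → 3364
PUSH 4   → 3364 4
LT       → 0
POP      → (empty)
PUSH -8  → -8
PUSH 64  → -8 64
POP      → -8
PUSH 0   → -8 0
NEG      → -8 0
DUP      → -8 0 0
OVER     → -8 0 0 0
SUB      → -8 0 0
PUSH -2  → -8 0 0 -2
DUP      → -8 0 0 -2 -2
ADD      → -8 0 0 -4
LT       → -8 0 0

5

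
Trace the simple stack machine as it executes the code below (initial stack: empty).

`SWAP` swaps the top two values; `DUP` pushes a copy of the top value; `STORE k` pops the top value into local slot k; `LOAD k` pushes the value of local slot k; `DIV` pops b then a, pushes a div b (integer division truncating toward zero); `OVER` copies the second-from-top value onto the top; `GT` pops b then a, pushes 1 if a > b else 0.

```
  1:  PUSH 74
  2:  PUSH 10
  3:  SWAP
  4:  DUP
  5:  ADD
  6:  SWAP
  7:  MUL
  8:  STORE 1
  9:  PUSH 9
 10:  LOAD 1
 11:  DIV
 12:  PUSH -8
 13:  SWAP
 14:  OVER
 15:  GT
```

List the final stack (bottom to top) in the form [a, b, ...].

[-8, 1]

PUSH 74 -> 74
PUSH 10 -> 74 10
SWAP    -> 10 74
DUP     -> 10 74 74
ADD     -> 10 148
SWAP    -> 148 10
MUL     -> 1480
STORE 1 -> (empty)
PUSH 9  -> 9
LOAD 1  -> 9 1480
DIV     -> 0
PUSH -8 -> 0 -8
SWAP    -> -8 0
OVER    -> -8 0 -8
GT      -> -8 1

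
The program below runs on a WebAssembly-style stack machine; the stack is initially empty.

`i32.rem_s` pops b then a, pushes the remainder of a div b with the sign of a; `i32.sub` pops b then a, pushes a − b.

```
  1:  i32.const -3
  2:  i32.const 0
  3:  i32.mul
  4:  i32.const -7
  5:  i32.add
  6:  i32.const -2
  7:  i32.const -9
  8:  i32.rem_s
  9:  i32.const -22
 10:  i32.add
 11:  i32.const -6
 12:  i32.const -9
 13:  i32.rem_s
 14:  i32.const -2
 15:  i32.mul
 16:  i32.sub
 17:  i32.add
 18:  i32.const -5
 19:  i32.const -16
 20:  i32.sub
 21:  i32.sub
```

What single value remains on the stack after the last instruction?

-54

i32.const -3  → -3
i32.const 0   → -3 0
i32.mul       → 0
i32.const -7  → 0 -7
i32.add       → -7
i32.const -2  → -7 -2
i32.const -9  → -7 -2 -9
i32.rem_s     → -7 -2
i32.const -22 → -7 -2 -22
i32.add       → -7 -24
i32.const -6  → -7 -24 -6
i32.const -9  → -7 -24 -6 -9
i32.rem_s     → -7 -24 -6
i32.const -2  → -7 -24 -6 -2
i32.mul       → -7 -24 12
i32.sub       → -7 -36
i32.add       → -43
i32.const -5  → -43 -5
i32.const -16 → -43 -5 -16
i32.sub       → -43 11
i32.sub       → -54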